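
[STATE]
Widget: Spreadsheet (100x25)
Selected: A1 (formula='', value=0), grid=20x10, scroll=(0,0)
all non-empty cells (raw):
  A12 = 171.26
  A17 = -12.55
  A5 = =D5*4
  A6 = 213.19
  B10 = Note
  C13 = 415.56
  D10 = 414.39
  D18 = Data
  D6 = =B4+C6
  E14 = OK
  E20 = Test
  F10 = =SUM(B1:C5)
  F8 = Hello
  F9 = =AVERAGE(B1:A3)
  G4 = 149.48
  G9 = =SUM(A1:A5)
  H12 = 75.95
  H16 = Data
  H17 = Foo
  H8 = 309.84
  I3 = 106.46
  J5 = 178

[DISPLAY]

A1:                                                                                                 
       A       B       C       D       E       F       G       H       I       J                    
----------------------------------------------------------------------------------------------------
  1      [0]       0       0       0       0       0       0       0       0       0                
  2        0       0       0       0       0       0       0       0       0       0                
  3        0       0       0       0       0       0       0       0  106.46       0                
  4        0       0       0       0       0       0  149.48       0       0       0                
  5        0       0       0       0       0       0       0       0       0     178                
  6   213.19       0       0       0       0       0       0       0       0       0                
  7        0       0       0       0       0       0       0       0       0       0                
  8        0       0       0       0       0Hello          0  309.84       0       0                
  9        0       0       0       0       0       0       0       0       0       0                
 10        0Note           0  414.39       0       0       0       0       0       0                
 11        0       0       0       0       0       0       0       0       0       0                
 12   171.26       0       0       0       0       0       0   75.95       0       0                
 13        0       0  415.56       0       0       0       0       0       0       0                
 14        0       0       0       0OK             0       0       0       0       0                
 15        0       0       0       0       0       0       0       0       0       0                
 16        0       0       0       0       0       0       0Data           0       0                
 17   -12.55       0       0       0       0       0       0Foo            0       0                
 18        0       0       0Data           0       0       0       0       0       0                
 19        0       0       0       0       0       0       0       0       0       0                
 20        0       0       0       0Test           0       0       0       0       0                
                                                                                                    
                                                                                                    


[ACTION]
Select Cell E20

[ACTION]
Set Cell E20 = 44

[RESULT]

E20: 44                                                                                             
       A       B       C       D       E       F       G       H       I       J                    
----------------------------------------------------------------------------------------------------
  1        0       0       0       0       0       0       0       0       0       0                
  2        0       0       0       0       0       0       0       0       0       0                
  3        0       0       0       0       0       0       0       0  106.46       0                
  4        0       0       0       0       0       0  149.48       0       0       0                
  5        0       0       0       0       0       0       0       0       0     178                
  6   213.19       0       0       0       0       0       0       0       0       0                
  7        0       0       0       0       0       0       0       0       0       0                
  8        0       0       0       0       0Hello          0  309.84       0       0                
  9        0       0       0       0       0       0       0       0       0       0                
 10        0Note           0  414.39       0       0       0       0       0       0                
 11        0       0       0       0       0       0       0       0       0       0                
 12   171.26       0       0       0       0       0       0   75.95       0       0                
 13        0       0  415.56       0       0       0       0       0       0       0                
 14        0       0       0       0OK             0       0       0       0       0                
 15        0       0       0       0       0       0       0       0       0       0                
 16        0       0       0       0       0       0       0Data           0       0                
 17   -12.55       0       0       0       0       0       0Foo            0       0                
 18        0       0       0Data           0       0       0       0       0       0                
 19        0       0       0       0       0       0       0       0       0       0                
 20        0       0       0       0    [44]       0       0       0       0       0                
                                                                                                    
                                                                                                    


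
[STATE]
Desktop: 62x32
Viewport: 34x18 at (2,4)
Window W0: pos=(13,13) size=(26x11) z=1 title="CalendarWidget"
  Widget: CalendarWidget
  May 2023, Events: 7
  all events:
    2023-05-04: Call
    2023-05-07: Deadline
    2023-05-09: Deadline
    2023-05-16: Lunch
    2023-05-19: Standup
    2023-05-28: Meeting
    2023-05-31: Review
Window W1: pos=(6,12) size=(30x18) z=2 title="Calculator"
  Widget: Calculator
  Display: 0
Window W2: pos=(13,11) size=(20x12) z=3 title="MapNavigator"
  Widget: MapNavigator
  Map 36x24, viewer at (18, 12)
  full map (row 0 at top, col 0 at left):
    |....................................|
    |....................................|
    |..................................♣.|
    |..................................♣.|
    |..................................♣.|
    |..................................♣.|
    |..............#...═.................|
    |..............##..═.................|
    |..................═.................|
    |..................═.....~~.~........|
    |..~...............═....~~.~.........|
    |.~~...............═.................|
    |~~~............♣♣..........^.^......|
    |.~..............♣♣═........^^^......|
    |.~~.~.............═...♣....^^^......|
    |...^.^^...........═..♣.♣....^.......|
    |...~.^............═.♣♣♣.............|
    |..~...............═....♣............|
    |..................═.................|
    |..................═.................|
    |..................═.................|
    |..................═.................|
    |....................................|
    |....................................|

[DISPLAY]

                                  
                                  
                                  
                                  
                                  
                                  
                                  
           ┏━━━━━━━━━━━━━━━━━━┓   
    ┏━━━━━━┃ MapNavigator     ┃━━┓
    ┃ Calcu┠──────────────────┨  ┃
    ┠──────┃.........═........┃──┨
    ┃      ┃.........═.....~~.┃ 0┃
    ┃┌───┬─┃.........═....~~.~┃  ┃
    ┃│ 7 │ ┃.........═........┃  ┃
    ┃├───┼─┃......♣♣.@........┃  ┃
    ┃│ 4 │ ┃.......♣♣═........┃  ┃
    ┃├───┼─┃.........═...♣....┃  ┃
    ┃│ 1 │ ┃.........═..♣.♣...┃  ┃


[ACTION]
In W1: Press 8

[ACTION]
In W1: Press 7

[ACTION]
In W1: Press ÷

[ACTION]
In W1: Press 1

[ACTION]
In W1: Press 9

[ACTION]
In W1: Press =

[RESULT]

                                  
                                  
                                  
                                  
                                  
                                  
                                  
           ┏━━━━━━━━━━━━━━━━━━┓   
    ┏━━━━━━┃ MapNavigator     ┃━━┓
    ┃ Calcu┠──────────────────┨  ┃
    ┠──────┃.........═........┃──┨
    ┃      ┃.........═.....~~.┃68┃
    ┃┌───┬─┃.........═....~~.~┃  ┃
    ┃│ 7 │ ┃.........═........┃  ┃
    ┃├───┼─┃......♣♣.@........┃  ┃
    ┃│ 4 │ ┃.......♣♣═........┃  ┃
    ┃├───┼─┃.........═...♣....┃  ┃
    ┃│ 1 │ ┃.........═..♣.♣...┃  ┃


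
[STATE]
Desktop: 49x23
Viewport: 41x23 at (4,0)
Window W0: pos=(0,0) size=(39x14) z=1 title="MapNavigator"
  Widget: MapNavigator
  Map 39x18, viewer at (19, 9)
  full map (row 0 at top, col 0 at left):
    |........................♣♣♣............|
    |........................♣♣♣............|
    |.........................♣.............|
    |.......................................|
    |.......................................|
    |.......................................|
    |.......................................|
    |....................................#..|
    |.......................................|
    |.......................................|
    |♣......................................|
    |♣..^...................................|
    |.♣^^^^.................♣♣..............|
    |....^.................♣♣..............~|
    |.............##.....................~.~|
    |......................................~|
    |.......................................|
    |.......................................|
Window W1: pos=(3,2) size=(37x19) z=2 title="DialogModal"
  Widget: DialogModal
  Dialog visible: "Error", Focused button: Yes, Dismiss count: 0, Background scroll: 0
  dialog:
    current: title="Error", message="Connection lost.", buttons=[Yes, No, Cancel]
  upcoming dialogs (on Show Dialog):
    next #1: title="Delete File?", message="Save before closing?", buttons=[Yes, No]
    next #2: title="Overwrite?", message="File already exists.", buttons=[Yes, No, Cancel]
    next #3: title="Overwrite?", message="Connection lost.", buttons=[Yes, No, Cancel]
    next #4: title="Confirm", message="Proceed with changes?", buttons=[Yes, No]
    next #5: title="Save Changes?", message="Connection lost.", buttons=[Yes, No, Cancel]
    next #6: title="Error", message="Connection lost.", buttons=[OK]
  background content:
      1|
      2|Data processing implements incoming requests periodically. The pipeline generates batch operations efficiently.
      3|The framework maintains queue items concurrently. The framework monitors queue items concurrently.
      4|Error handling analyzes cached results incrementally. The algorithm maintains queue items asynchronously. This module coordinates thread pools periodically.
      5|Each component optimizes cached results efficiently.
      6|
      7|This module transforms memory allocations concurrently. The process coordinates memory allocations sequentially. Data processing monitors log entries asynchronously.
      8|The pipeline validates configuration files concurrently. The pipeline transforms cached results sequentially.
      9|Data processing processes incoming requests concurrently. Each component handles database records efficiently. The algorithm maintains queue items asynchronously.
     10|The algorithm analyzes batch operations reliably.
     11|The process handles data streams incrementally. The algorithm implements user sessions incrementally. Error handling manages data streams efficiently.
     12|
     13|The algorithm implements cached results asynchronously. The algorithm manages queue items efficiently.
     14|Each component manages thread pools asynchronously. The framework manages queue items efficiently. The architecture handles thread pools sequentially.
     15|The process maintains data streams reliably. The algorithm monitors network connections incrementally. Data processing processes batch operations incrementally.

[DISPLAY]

━━━━━━━━━━━━━━━━━━━━━━━━━━━━━━━━━━┓      
pNavigator                        ┃      
━━━━━━━━━━━━━━━━━━━━━━━━━━━━━━━━━━━┓     
 DialogModal                       ┃     
───────────────────────────────────┨     
                                   ┃     
Data processing implements incoming┃     
The framework maintains queue items┃     
Error handling analyzes cached resu┃     
Each component optimizes cached res┃     
      ┌─────────────────────┐      ┃     
This m│        Error        │ alloc┃     
The pi│   Connection lost.  │uratio┃     
Data p│ [Yes]  No   Cancel  │oming ┃     
The al└─────────────────────┘operat┃     
The process handles data streams in┃     
                                   ┃     
The algorithm implements cached res┃     
Each component manages thread pools┃     
The process maintains data streams ┃     
━━━━━━━━━━━━━━━━━━━━━━━━━━━━━━━━━━━┛     
                                         
                                         


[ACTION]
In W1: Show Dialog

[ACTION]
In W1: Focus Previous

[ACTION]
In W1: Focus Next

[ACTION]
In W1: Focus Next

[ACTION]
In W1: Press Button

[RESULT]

━━━━━━━━━━━━━━━━━━━━━━━━━━━━━━━━━━┓      
pNavigator                        ┃      
━━━━━━━━━━━━━━━━━━━━━━━━━━━━━━━━━━━┓     
 DialogModal                       ┃     
───────────────────────────────────┨     
                                   ┃     
Data processing implements incoming┃     
The framework maintains queue items┃     
Error handling analyzes cached resu┃     
Each component optimizes cached res┃     
                                   ┃     
This module transforms memory alloc┃     
The pipeline validates configuratio┃     
Data processing processes incoming ┃     
The algorithm analyzes batch operat┃     
The process handles data streams in┃     
                                   ┃     
The algorithm implements cached res┃     
Each component manages thread pools┃     
The process maintains data streams ┃     
━━━━━━━━━━━━━━━━━━━━━━━━━━━━━━━━━━━┛     
                                         
                                         


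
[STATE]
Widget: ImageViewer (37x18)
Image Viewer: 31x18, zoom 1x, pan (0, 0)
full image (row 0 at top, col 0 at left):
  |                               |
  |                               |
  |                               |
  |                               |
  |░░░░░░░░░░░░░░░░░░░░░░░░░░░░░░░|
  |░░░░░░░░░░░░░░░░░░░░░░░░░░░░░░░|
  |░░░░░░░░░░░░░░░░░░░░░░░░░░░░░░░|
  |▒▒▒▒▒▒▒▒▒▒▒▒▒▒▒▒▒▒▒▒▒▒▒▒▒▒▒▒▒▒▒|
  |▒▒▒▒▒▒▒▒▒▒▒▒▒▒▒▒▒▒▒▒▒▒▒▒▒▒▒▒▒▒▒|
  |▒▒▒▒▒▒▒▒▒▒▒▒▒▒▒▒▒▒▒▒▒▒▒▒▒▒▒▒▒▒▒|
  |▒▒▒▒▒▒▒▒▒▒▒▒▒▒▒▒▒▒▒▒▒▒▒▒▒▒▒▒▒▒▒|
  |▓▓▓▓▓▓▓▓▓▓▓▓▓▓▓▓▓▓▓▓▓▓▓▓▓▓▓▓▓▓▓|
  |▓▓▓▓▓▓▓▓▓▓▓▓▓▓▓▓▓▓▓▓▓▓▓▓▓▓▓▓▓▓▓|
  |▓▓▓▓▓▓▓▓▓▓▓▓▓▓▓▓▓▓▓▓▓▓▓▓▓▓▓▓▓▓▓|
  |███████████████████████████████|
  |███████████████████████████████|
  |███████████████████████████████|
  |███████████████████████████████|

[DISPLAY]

                                     
                                     
                                     
                                     
░░░░░░░░░░░░░░░░░░░░░░░░░░░░░░░      
░░░░░░░░░░░░░░░░░░░░░░░░░░░░░░░      
░░░░░░░░░░░░░░░░░░░░░░░░░░░░░░░      
▒▒▒▒▒▒▒▒▒▒▒▒▒▒▒▒▒▒▒▒▒▒▒▒▒▒▒▒▒▒▒      
▒▒▒▒▒▒▒▒▒▒▒▒▒▒▒▒▒▒▒▒▒▒▒▒▒▒▒▒▒▒▒      
▒▒▒▒▒▒▒▒▒▒▒▒▒▒▒▒▒▒▒▒▒▒▒▒▒▒▒▒▒▒▒      
▒▒▒▒▒▒▒▒▒▒▒▒▒▒▒▒▒▒▒▒▒▒▒▒▒▒▒▒▒▒▒      
▓▓▓▓▓▓▓▓▓▓▓▓▓▓▓▓▓▓▓▓▓▓▓▓▓▓▓▓▓▓▓      
▓▓▓▓▓▓▓▓▓▓▓▓▓▓▓▓▓▓▓▓▓▓▓▓▓▓▓▓▓▓▓      
▓▓▓▓▓▓▓▓▓▓▓▓▓▓▓▓▓▓▓▓▓▓▓▓▓▓▓▓▓▓▓      
███████████████████████████████      
███████████████████████████████      
███████████████████████████████      
███████████████████████████████      


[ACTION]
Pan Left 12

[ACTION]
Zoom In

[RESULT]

                                     
                                     
                                     
                                     
                                     
                                     
                                     
                                     
░░░░░░░░░░░░░░░░░░░░░░░░░░░░░░░░░░░░░
░░░░░░░░░░░░░░░░░░░░░░░░░░░░░░░░░░░░░
░░░░░░░░░░░░░░░░░░░░░░░░░░░░░░░░░░░░░
░░░░░░░░░░░░░░░░░░░░░░░░░░░░░░░░░░░░░
░░░░░░░░░░░░░░░░░░░░░░░░░░░░░░░░░░░░░
░░░░░░░░░░░░░░░░░░░░░░░░░░░░░░░░░░░░░
▒▒▒▒▒▒▒▒▒▒▒▒▒▒▒▒▒▒▒▒▒▒▒▒▒▒▒▒▒▒▒▒▒▒▒▒▒
▒▒▒▒▒▒▒▒▒▒▒▒▒▒▒▒▒▒▒▒▒▒▒▒▒▒▒▒▒▒▒▒▒▒▒▒▒
▒▒▒▒▒▒▒▒▒▒▒▒▒▒▒▒▒▒▒▒▒▒▒▒▒▒▒▒▒▒▒▒▒▒▒▒▒
▒▒▒▒▒▒▒▒▒▒▒▒▒▒▒▒▒▒▒▒▒▒▒▒▒▒▒▒▒▒▒▒▒▒▒▒▒


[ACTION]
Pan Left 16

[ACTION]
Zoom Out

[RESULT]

                                     
                                     
                                     
                                     
░░░░░░░░░░░░░░░░░░░░░░░░░░░░░░░      
░░░░░░░░░░░░░░░░░░░░░░░░░░░░░░░      
░░░░░░░░░░░░░░░░░░░░░░░░░░░░░░░      
▒▒▒▒▒▒▒▒▒▒▒▒▒▒▒▒▒▒▒▒▒▒▒▒▒▒▒▒▒▒▒      
▒▒▒▒▒▒▒▒▒▒▒▒▒▒▒▒▒▒▒▒▒▒▒▒▒▒▒▒▒▒▒      
▒▒▒▒▒▒▒▒▒▒▒▒▒▒▒▒▒▒▒▒▒▒▒▒▒▒▒▒▒▒▒      
▒▒▒▒▒▒▒▒▒▒▒▒▒▒▒▒▒▒▒▒▒▒▒▒▒▒▒▒▒▒▒      
▓▓▓▓▓▓▓▓▓▓▓▓▓▓▓▓▓▓▓▓▓▓▓▓▓▓▓▓▓▓▓      
▓▓▓▓▓▓▓▓▓▓▓▓▓▓▓▓▓▓▓▓▓▓▓▓▓▓▓▓▓▓▓      
▓▓▓▓▓▓▓▓▓▓▓▓▓▓▓▓▓▓▓▓▓▓▓▓▓▓▓▓▓▓▓      
███████████████████████████████      
███████████████████████████████      
███████████████████████████████      
███████████████████████████████      


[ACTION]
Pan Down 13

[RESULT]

▓▓▓▓▓▓▓▓▓▓▓▓▓▓▓▓▓▓▓▓▓▓▓▓▓▓▓▓▓▓▓      
███████████████████████████████      
███████████████████████████████      
███████████████████████████████      
███████████████████████████████      
                                     
                                     
                                     
                                     
                                     
                                     
                                     
                                     
                                     
                                     
                                     
                                     
                                     


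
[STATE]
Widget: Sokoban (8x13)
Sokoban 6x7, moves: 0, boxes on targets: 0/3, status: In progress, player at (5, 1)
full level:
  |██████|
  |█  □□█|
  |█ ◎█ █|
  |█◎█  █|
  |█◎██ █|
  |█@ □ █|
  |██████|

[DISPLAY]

██████  
█  □□█  
█ ◎█ █  
█◎█  █  
█◎██ █  
█@ □ █  
██████  
Moves: 0
        
        
        
        
        


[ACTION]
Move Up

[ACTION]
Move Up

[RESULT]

██████  
█  □□█  
█ ◎█ █  
█+█  █  
█◎██ █  
█  □ █  
██████  
Moves: 2
        
        
        
        
        


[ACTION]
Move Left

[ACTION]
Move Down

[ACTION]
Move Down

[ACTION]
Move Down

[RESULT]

██████  
█  □□█  
█ ◎█ █  
█◎█  █  
█◎██ █  
█@ □ █  
██████  
Moves: 4
        
        
        
        
        


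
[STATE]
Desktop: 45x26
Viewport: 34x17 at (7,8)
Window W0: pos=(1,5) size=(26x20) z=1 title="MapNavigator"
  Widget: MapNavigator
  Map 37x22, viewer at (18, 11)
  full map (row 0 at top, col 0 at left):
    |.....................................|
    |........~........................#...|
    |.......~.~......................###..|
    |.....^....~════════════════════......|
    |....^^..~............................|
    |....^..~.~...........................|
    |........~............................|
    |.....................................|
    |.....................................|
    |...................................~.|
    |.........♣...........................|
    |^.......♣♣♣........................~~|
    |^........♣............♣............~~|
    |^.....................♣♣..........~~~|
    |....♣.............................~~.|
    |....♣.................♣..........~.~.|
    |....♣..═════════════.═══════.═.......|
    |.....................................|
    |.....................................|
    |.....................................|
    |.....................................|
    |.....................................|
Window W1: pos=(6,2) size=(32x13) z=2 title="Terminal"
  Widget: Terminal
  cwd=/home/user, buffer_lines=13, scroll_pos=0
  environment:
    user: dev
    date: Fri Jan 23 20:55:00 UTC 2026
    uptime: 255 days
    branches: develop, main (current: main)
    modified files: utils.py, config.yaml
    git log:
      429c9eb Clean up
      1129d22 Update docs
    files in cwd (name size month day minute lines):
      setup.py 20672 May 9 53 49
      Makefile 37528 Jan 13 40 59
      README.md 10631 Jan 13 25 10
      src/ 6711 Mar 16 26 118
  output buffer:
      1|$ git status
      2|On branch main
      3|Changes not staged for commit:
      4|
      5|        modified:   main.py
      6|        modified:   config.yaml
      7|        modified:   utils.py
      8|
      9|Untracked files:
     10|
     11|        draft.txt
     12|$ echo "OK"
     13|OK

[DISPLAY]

                              ┃   
        modified:   main.py   ┃   
        modified:   config.yam┃   
        modified:   utils.py  ┃   
                              ┃   
Untracked files:              ┃   
━━━━━━━━━━━━━━━━━━━━━━━━━━━━━━┛   
...................┃              
.......@...........┃              
...........♣.......┃              
...........♣♣......┃              
...................┃              
...........♣.......┃              
═════════.═══════.═┃              
...................┃              
...................┃              
━━━━━━━━━━━━━━━━━━━┛              


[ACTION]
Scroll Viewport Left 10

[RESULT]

 ┃....┃                           
 ┃..~.┃        modified:   main.py
 ┃.~.~┃        modified:   config.
 ┃..~.┃        modified:   utils.p
 ┃....┃                           
 ┃....┃Untracked files:           
 ┃....┗━━━━━━━━━━━━━━━━━━━━━━━━━━━
 ┃...♣....................┃       
 ┃..♣♣♣.......@...........┃       
 ┃...♣............♣.......┃       
 ┃................♣♣......┃       
 ┃........................┃       
 ┃................♣.......┃       
 ┃.═════════════.═══════.═┃       
 ┃........................┃       
 ┃........................┃       
 ┗━━━━━━━━━━━━━━━━━━━━━━━━┛       


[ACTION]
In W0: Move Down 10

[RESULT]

 ┃....┃                           
 ┃....┃        modified:   main.py
 ┃....┃        modified:   config.
 ┃.═══┃        modified:   utils.p
 ┃....┃                           
 ┃....┃Untracked files:           
 ┃....┗━━━━━━━━━━━━━━━━━━━━━━━━━━━
 ┃........................┃       
 ┃............@...........┃       
 ┃                        ┃       
 ┃                        ┃       
 ┃                        ┃       
 ┃                        ┃       
 ┃                        ┃       
 ┃                        ┃       
 ┃                        ┃       
 ┗━━━━━━━━━━━━━━━━━━━━━━━━┛       


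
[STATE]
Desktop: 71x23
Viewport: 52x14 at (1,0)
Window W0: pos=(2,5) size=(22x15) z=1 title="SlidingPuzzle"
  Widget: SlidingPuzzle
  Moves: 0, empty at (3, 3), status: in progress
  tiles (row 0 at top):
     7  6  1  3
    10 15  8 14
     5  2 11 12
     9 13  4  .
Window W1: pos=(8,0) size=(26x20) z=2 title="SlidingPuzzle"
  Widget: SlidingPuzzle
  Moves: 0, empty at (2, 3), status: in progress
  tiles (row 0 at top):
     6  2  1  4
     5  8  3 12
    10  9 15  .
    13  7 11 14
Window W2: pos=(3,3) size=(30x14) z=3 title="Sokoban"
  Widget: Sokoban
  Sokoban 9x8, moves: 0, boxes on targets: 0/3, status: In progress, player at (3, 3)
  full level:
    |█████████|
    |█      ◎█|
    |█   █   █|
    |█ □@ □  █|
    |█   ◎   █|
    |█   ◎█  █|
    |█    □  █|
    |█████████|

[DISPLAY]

       ┏━━━━━━━━━━━━━━━━━━━━━━━━┓                   
       ┃ SlidingPuzzle          ┃                   
       ┠────────────────────────┨                   
  ┏━━━━━━━━━━━━━━━━━━━━━━━━━━━━┓┃                   
  ┃ Sokoban                    ┃┃                   
 ┏┠────────────────────────────┨┃                   
 ┃┃█████████                   ┃┃                   
 ┠┃█      ◎█                   ┃┃                   
 ┃┃█   █   █                   ┃┃                   
 ┃┃█ □@ □  █                   ┃┃                   
 ┃┃█   ◎   █                   ┃┃                   
 ┃┃█   ◎█  █                   ┃┃                   
 ┃┃█    □  █                   ┃┃                   
 ┃┃█████████                   ┃┃                   


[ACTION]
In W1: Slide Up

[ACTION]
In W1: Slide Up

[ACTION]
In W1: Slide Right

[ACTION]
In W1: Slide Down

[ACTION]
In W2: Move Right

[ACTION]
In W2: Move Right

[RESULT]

       ┏━━━━━━━━━━━━━━━━━━━━━━━━┓                   
       ┃ SlidingPuzzle          ┃                   
       ┠────────────────────────┨                   
  ┏━━━━━━━━━━━━━━━━━━━━━━━━━━━━┓┃                   
  ┃ Sokoban                    ┃┃                   
 ┏┠────────────────────────────┨┃                   
 ┃┃█████████                   ┃┃                   
 ┠┃█      ◎█                   ┃┃                   
 ┃┃█   █   █                   ┃┃                   
 ┃┃█ □  @□ █                   ┃┃                   
 ┃┃█   ◎   █                   ┃┃                   
 ┃┃█   ◎█  █                   ┃┃                   
 ┃┃█    □  █                   ┃┃                   
 ┃┃█████████                   ┃┃                   


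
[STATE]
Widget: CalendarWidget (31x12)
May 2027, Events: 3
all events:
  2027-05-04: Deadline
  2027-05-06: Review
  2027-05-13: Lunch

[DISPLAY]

            May 2027           
Mo Tu We Th Fr Sa Su           
                1  2           
 3  4*  5  6*  7  8  9         
10 11 12 13* 14 15 16          
17 18 19 20 21 22 23           
24 25 26 27 28 29 30           
31                             
                               
                               
                               
                               


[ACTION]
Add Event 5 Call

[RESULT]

            May 2027           
Mo Tu We Th Fr Sa Su           
                1  2           
 3  4*  5*  6*  7  8  9        
10 11 12 13* 14 15 16          
17 18 19 20 21 22 23           
24 25 26 27 28 29 30           
31                             
                               
                               
                               
                               


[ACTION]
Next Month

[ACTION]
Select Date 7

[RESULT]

           June 2027           
Mo Tu We Th Fr Sa Su           
    1  2  3  4  5  6           
[ 7]  8  9 10 11 12 13         
14 15 16 17 18 19 20           
21 22 23 24 25 26 27           
28 29 30                       
                               
                               
                               
                               
                               


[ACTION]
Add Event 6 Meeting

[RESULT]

           June 2027           
Mo Tu We Th Fr Sa Su           
    1  2  3  4  5  6*          
[ 7]  8  9 10 11 12 13         
14 15 16 17 18 19 20           
21 22 23 24 25 26 27           
28 29 30                       
                               
                               
                               
                               
                               


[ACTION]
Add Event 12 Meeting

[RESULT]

           June 2027           
Mo Tu We Th Fr Sa Su           
    1  2  3  4  5  6*          
[ 7]  8  9 10 11 12* 13        
14 15 16 17 18 19 20           
21 22 23 24 25 26 27           
28 29 30                       
                               
                               
                               
                               
                               


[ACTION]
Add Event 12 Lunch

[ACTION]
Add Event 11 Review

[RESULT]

           June 2027           
Mo Tu We Th Fr Sa Su           
    1  2  3  4  5  6*          
[ 7]  8  9 10 11* 12* 13       
14 15 16 17 18 19 20           
21 22 23 24 25 26 27           
28 29 30                       
                               
                               
                               
                               
                               


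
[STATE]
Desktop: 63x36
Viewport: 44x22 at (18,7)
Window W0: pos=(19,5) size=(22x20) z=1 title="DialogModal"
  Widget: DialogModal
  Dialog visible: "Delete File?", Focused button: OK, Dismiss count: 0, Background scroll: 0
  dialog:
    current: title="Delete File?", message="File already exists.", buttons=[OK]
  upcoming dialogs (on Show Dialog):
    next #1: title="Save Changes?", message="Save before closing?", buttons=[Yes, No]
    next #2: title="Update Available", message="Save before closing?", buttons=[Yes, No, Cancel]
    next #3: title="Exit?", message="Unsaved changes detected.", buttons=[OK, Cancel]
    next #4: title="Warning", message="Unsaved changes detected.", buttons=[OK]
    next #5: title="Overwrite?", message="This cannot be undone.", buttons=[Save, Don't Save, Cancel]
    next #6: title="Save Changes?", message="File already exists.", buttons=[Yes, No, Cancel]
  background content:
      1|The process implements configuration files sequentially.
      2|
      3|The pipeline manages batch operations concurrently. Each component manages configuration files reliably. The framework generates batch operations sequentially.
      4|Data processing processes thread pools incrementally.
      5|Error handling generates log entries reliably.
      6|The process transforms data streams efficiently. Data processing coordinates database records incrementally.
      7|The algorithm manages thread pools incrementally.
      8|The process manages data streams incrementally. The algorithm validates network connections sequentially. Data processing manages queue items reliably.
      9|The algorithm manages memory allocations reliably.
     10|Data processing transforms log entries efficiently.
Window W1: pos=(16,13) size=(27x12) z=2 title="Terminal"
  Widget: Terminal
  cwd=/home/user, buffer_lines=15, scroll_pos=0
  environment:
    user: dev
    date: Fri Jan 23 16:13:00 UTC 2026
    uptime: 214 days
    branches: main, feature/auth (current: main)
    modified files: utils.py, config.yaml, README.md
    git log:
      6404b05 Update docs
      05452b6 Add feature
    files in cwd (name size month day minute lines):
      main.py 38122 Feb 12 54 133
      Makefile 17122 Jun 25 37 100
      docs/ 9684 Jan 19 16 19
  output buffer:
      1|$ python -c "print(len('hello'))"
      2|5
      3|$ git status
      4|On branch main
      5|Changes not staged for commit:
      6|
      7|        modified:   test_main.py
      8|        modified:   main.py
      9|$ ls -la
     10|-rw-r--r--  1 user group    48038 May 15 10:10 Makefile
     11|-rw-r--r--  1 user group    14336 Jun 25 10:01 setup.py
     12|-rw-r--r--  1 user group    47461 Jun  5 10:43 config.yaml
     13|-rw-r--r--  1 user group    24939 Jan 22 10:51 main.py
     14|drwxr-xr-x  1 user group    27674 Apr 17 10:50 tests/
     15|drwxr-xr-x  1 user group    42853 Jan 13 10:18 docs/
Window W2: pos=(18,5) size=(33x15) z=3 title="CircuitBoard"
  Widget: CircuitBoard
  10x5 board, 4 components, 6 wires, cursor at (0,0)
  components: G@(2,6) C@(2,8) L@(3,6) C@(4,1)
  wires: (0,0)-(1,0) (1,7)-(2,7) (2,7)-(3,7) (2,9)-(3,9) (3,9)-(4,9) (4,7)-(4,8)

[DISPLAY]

┠───────────────────────────────┨           
┃   0 1 2 3 4 5 6 7 8 9         ┃           
┃0  [.]                         ┃           
┃    │                          ┃           
┃1   ·                          ┃           
┃                               ┃           
┃2                           G  ┃           
┃                               ┃           
┃3                           L  ┃           
┃                               ┃           
┃4       C                      ┃           
┃Cursor: (0,0)                  ┃           
┗━━━━━━━━━━━━━━━━━━━━━━━━━━━━━━━┛           
hanges not staged for co┃                   
                        ┃                   
       modified:   test_┃                   
       modified:   main.┃                   
━━━━━━━━━━━━━━━━━━━━━━━━┛                   
                                            
                                            
                                            
                                            


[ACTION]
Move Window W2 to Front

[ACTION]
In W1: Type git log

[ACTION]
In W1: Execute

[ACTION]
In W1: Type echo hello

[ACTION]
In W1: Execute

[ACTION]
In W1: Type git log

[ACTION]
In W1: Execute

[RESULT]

┠───────────────────────────────┨           
┃   0 1 2 3 4 5 6 7 8 9         ┃           
┃0  [.]                         ┃           
┃    │                          ┃           
┃1   ·                          ┃           
┃                               ┃           
┃2                           G  ┃           
┃                               ┃           
┃3                           L  ┃           
┃                               ┃           
┃4       C                      ┃           
┃Cursor: (0,0)                  ┃           
┗━━━━━━━━━━━━━━━━━━━━━━━━━━━━━━━┛           
 git log                ┃                   
404b05 Update docs      ┃                   
5452b6 Add feature      ┃                   
 █                      ┃                   
━━━━━━━━━━━━━━━━━━━━━━━━┛                   
                                            
                                            
                                            
                                            


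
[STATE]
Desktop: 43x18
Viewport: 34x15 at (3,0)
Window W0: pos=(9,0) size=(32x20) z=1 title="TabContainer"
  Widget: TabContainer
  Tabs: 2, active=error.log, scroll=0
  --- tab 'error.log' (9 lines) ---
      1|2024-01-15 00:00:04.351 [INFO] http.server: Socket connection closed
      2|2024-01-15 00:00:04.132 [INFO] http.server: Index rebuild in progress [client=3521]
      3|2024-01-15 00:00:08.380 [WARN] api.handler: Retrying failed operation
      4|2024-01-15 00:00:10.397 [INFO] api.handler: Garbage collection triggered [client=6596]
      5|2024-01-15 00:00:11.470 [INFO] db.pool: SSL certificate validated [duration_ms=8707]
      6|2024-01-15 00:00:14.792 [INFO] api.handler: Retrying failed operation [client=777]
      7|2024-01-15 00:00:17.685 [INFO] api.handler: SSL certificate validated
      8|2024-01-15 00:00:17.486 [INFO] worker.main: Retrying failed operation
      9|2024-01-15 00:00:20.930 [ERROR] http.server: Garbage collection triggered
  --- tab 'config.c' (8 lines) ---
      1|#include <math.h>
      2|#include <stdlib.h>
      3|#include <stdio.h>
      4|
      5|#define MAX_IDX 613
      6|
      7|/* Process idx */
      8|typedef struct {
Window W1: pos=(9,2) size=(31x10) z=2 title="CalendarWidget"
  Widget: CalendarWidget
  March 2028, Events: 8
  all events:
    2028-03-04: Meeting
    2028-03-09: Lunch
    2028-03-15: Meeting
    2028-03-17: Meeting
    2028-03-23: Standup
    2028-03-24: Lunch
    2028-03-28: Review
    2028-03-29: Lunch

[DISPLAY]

      ┏━━━━━━━━━━━━━━━━━━━━━━━━━━━
      ┃ TabContainer              
      ┏━━━━━━━━━━━━━━━━━━━━━━━━━━━
      ┃ CalendarWidget            
      ┠───────────────────────────
      ┃          March 2028       
      ┃Mo Tu We Th Fr Sa Su       
      ┃       1  2  3  4*  5      
      ┃ 6  7  8  9* 10 11 12      
      ┃13 14 15* 16 17* 18 19     
      ┃20 21 22 23* 24* 25 26     
      ┗━━━━━━━━━━━━━━━━━━━━━━━━━━━
      ┃2024-01-15 00:00:17.486 [IN
      ┃2024-01-15 00:00:20.930 [ER
      ┃                           


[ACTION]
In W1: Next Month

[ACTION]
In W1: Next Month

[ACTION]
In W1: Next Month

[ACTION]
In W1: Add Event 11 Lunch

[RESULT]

      ┏━━━━━━━━━━━━━━━━━━━━━━━━━━━
      ┃ TabContainer              
      ┏━━━━━━━━━━━━━━━━━━━━━━━━━━━
      ┃ CalendarWidget            
      ┠───────────────────────────
      ┃          June 2028        
      ┃Mo Tu We Th Fr Sa Su       
      ┃          1  2  3  4       
      ┃ 5  6  7  8  9 10 11*      
      ┃12 13 14 15 16 17 18       
      ┃19 20 21 22 23 24 25       
      ┗━━━━━━━━━━━━━━━━━━━━━━━━━━━
      ┃2024-01-15 00:00:17.486 [IN
      ┃2024-01-15 00:00:20.930 [ER
      ┃                           
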